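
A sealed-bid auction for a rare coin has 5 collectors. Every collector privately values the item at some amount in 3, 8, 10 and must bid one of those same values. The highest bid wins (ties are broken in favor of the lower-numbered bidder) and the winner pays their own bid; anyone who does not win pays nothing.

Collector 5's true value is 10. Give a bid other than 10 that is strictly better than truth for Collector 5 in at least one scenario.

Suppose Collector 1 bids 3, Collector 2 bids 3, Collector 3 bids 3 and Collector 4 bids 3.
Bid 10: wins, pays 10, utility 10 - 10 = 0.
Bid 8: wins, pays 8, utility 10 - 8 = 2.
So bidding 8 beats truth here (2 > 0).

8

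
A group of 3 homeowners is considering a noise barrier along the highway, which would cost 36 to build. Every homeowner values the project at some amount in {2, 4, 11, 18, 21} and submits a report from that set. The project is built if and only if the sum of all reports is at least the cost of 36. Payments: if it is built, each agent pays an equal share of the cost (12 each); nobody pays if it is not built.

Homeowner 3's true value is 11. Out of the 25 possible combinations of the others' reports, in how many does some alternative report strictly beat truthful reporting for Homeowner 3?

Others report (4, 21): truth gives -1; report 2 gives 0 > -1. Violating.
Others report (11, 18): truth gives -1; report 2 gives 0 > -1. Violating.
Others report (11, 21): truth gives -1; report 2 gives 0 > -1. Violating.
Others report (18, 11): truth gives -1; report 2 gives 0 > -1. Violating.
Others report (2, 2): truth gives 0; no alternative beats it.
Others report (2, 4): truth gives 0; no alternative beats it.
(Checking all 25 profiles: 6 have a profitable deviation, 19 do not.)

6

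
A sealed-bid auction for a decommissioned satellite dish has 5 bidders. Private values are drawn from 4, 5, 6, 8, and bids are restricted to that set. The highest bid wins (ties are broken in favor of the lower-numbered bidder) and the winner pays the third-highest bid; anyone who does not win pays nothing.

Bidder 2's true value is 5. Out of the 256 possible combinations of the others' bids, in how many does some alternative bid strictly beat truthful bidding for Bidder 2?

Others bid (4, 4, 4, 6): truth gives 0; bid 6 gives 1 > 0. Violating.
Others bid (4, 4, 4, 8): truth gives 0; bid 8 gives 1 > 0. Violating.
Others bid (4, 4, 6, 4): truth gives 0; bid 6 gives 1 > 0. Violating.
Others bid (4, 4, 8, 4): truth gives 0; bid 8 gives 1 > 0. Violating.
Others bid (4, 4, 4, 4): truth gives 1; no alternative beats it.
Others bid (4, 4, 4, 5): truth gives 1; no alternative beats it.
(Checking all 256 profiles: 8 have a profitable deviation, 248 do not.)

8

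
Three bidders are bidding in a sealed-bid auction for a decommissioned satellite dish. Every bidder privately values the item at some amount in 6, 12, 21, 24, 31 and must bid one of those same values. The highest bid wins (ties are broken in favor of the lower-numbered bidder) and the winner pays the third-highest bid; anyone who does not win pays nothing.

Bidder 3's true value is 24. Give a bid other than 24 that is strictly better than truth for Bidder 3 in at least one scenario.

Suppose Bidder 1 bids 6 and Bidder 2 bids 24.
Bid 24: loses, pays 0, utility 0.
Bid 31: wins, pays 6, utility 24 - 6 = 18.
So bidding 31 beats truth here (18 > 0).

31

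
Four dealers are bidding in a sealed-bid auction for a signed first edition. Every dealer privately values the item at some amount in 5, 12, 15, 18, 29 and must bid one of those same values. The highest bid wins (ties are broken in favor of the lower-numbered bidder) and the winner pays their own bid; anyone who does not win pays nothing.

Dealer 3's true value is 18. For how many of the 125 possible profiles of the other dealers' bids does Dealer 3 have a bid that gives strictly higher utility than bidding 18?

Others bid (5, 5, 5): truth gives 0; bid 12 gives 6 > 0. Violating.
Others bid (5, 5, 12): truth gives 0; bid 12 gives 6 > 0. Violating.
Others bid (5, 5, 15): truth gives 0; bid 15 gives 3 > 0. Violating.
Others bid (5, 12, 5): truth gives 0; bid 15 gives 3 > 0. Violating.
Others bid (5, 5, 18): truth gives 0; no alternative beats it.
Others bid (5, 5, 29): truth gives 0; no alternative beats it.
(Checking all 125 profiles: 12 have a profitable deviation, 113 do not.)

12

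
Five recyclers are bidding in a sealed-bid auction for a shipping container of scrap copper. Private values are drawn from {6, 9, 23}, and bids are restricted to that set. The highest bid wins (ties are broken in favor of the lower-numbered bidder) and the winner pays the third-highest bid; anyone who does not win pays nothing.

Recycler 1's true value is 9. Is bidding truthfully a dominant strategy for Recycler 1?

No

Consider the case where Recycler 2 bids 6, Recycler 3 bids 6, Recycler 4 bids 6 and Recycler 5 bids 23.
Truthful bid 9: loses, pays 0, utility 0.
Bid 23 instead: wins, pays 6, utility 9 - 6 = 3.
Since 3 > 0, bidding 23 is strictly better here, so truthful bidding is not dominant.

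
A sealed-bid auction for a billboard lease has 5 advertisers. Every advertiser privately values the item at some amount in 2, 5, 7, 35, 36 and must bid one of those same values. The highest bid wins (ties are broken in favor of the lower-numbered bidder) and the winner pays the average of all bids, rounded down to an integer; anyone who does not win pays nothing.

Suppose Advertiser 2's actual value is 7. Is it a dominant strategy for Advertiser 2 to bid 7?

No

Consider the case where Advertiser 1 bids 2, Advertiser 3 bids 2, Advertiser 4 bids 2 and Advertiser 5 bids 2.
Truthful bid 7: wins, pays 3, utility 7 - 3 = 4.
Bid 5 instead: wins, pays 2, utility 7 - 2 = 5.
Since 5 > 4, bidding 5 is strictly better here, so truthful bidding is not dominant.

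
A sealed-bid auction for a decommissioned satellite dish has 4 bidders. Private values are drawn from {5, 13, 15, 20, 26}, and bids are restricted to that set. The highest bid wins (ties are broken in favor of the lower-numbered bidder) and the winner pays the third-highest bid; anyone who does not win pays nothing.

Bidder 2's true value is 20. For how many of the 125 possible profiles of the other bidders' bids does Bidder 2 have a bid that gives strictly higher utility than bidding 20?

Others bid (5, 5, 26): truth gives 0; bid 26 gives 15 > 0. Violating.
Others bid (5, 13, 26): truth gives 0; bid 26 gives 7 > 0. Violating.
Others bid (5, 15, 26): truth gives 0; bid 26 gives 5 > 0. Violating.
Others bid (5, 26, 5): truth gives 0; bid 26 gives 15 > 0. Violating.
Others bid (5, 5, 5): truth gives 15; no alternative beats it.
Others bid (5, 5, 13): truth gives 15; no alternative beats it.
(Checking all 125 profiles: 27 have a profitable deviation, 98 do not.)

27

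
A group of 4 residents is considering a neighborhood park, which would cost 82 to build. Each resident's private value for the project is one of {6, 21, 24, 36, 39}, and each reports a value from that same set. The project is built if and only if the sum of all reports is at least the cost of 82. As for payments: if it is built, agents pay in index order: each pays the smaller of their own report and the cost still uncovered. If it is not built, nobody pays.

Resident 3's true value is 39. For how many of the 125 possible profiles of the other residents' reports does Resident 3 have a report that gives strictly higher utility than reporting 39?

110

Others report (6, 6, 36): truth gives 0; report 36 gives 3 > 0. Violating.
Others report (6, 6, 39): truth gives 0; report 36 gives 3 > 0. Violating.
Others report (6, 21, 21): truth gives 0; report 36 gives 3 > 0. Violating.
Others report (6, 21, 24): truth gives 0; report 36 gives 3 > 0. Violating.
Others report (6, 6, 6): truth gives 0; no alternative beats it.
Others report (6, 6, 21): truth gives 0; no alternative beats it.
(Checking all 125 profiles: 110 have a profitable deviation, 15 do not.)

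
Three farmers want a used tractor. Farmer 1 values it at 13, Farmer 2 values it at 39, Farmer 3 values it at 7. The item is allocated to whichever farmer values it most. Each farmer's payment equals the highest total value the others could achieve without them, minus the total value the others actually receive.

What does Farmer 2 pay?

Farmer 2 has the highest value and receives the item.
Without Farmer 2, the item would go to the next-highest value, 13, so the others could achieve 13.
With Farmer 2 present and winning, the others receive nothing, so their total is 0.
Payment = 13 - 0 = 13.

13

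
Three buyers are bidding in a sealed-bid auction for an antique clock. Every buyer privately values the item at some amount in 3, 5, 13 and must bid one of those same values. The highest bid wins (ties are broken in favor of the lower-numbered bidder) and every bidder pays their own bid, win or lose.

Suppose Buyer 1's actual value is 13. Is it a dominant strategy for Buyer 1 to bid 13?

Consider the case where Buyer 2 bids 3 and Buyer 3 bids 3.
Truthful bid 13: wins, pays 13, utility 13 - 13 = 0.
Bid 3 instead: wins, pays 3, utility 13 - 3 = 10.
Since 10 > 0, bidding 3 is strictly better here, so truthful bidding is not dominant.

No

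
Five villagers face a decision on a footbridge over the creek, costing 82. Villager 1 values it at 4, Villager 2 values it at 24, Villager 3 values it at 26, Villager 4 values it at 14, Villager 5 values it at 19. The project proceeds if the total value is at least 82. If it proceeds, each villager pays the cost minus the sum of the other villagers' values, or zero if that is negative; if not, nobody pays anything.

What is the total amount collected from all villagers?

Total value 87 ≥ cost 82, so it is built.
Villager 1: others sum to 83; max(0, 82 - 83) = 0.
Villager 2: others sum to 63; max(0, 82 - 63) = 19.
Villager 3: others sum to 61; max(0, 82 - 61) = 21.
Villager 4: others sum to 73; max(0, 82 - 73) = 9.
Villager 5: others sum to 68; max(0, 82 - 68) = 14.
Total collected = 0 + 19 + 21 + 9 + 14 = 63.

63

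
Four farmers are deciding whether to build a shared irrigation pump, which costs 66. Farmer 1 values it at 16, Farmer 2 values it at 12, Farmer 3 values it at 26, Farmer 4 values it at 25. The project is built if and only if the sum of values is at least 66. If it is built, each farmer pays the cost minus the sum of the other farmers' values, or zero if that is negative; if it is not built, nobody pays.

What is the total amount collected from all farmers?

Total value 79 ≥ cost 66, so it is built.
Farmer 1: others sum to 63; max(0, 66 - 63) = 3.
Farmer 2: others sum to 67; max(0, 66 - 67) = 0.
Farmer 3: others sum to 53; max(0, 66 - 53) = 13.
Farmer 4: others sum to 54; max(0, 66 - 54) = 12.
Total collected = 3 + 0 + 13 + 12 = 28.

28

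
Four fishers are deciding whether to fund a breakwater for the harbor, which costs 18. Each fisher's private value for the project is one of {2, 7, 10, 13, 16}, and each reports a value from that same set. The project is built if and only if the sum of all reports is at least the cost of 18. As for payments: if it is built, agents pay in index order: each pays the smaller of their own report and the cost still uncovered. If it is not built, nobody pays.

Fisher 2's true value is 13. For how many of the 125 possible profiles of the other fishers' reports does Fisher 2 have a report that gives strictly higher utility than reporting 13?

Others report (2, 2, 7): truth gives 0; report 7 gives 6 > 0. Violating.
Others report (2, 2, 10): truth gives 0; report 7 gives 6 > 0. Violating.
Others report (2, 2, 13): truth gives 0; report 2 gives 11 > 0. Violating.
Others report (2, 2, 16): truth gives 0; report 2 gives 11 > 0. Violating.
Others report (2, 2, 2): truth gives 0; no alternative beats it.
Others report (16, 2, 2): truth gives 11; no alternative beats it.
(Checking all 125 profiles: 99 have a profitable deviation, 26 do not.)

99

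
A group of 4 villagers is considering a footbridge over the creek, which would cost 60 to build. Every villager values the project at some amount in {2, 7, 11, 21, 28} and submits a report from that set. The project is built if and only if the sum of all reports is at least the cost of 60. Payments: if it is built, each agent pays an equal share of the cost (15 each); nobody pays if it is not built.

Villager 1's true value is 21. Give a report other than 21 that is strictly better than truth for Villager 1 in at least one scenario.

28

Suppose Villager 2 reports 2, Villager 3 reports 2 and Villager 4 reports 28.
Report 21: project not built, utility 0.
Report 28: project built, pays 15, utility 21 - 15 = 6.
So reporting 28 beats truth here (6 > 0).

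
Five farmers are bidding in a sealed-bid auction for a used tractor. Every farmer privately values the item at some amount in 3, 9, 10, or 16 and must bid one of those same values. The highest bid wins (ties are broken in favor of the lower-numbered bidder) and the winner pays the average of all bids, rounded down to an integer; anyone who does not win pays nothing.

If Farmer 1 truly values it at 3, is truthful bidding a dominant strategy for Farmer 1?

Check each profile of the others' bids and compare truth against every alternative bid.
Others bid (9, 9, 9, 9): truth gives 0, best alternative gives -6.
Others bid (3, 9, 9, 9): truth gives 0, best alternative gives -4.
Others bid (9, 3, 9, 9): truth gives 0, best alternative gives -4.
Others bid (9, 9, 3, 9): truth gives 0, best alternative gives -4.
Others bid (9, 9, 9, 3): truth gives 0, best alternative gives -4.
Others bid (3, 3, 9, 9): truth gives 0, best alternative gives -3.
(Remaining 250 profiles checked similarly; truth is weakly best in each.)
In every case the truthful bid is at least as good as any alternative, so it is a dominant strategy.

Yes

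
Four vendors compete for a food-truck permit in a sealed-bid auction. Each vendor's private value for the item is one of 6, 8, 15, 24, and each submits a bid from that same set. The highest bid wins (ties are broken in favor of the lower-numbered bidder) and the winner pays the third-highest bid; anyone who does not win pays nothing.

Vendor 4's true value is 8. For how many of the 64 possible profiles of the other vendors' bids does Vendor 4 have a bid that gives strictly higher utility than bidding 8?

Others bid (6, 6, 8): truth gives 0; bid 15 gives 2 > 0. Violating.
Others bid (6, 6, 15): truth gives 0; bid 24 gives 2 > 0. Violating.
Others bid (6, 8, 6): truth gives 0; bid 15 gives 2 > 0. Violating.
Others bid (6, 15, 6): truth gives 0; bid 24 gives 2 > 0. Violating.
Others bid (6, 6, 6): truth gives 2; no alternative beats it.
Others bid (6, 6, 24): truth gives 0; no alternative beats it.
(Checking all 64 profiles: 6 have a profitable deviation, 58 do not.)

6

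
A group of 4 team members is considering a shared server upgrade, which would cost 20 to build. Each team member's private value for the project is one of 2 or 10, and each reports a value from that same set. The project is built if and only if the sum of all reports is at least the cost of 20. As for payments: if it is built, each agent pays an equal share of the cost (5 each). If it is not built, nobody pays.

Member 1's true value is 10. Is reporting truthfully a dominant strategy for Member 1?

Check each profile of the others' reports and compare truth against every alternative report.
Others report (2, 2, 10): truth gives 5, best alternative gives 0.
Others report (2, 10, 2): truth gives 5, best alternative gives 0.
Others report (10, 2, 2): truth gives 5, best alternative gives 0.
Others report (2, 10, 10): truth gives 5, best alternative gives 5.
Others report (10, 2, 10): truth gives 5, best alternative gives 5.
Others report (10, 10, 2): truth gives 5, best alternative gives 5.
(Remaining 2 profiles checked similarly; truth is weakly best in each.)
In every case the truthful report is at least as good as any alternative, so it is a dominant strategy.

Yes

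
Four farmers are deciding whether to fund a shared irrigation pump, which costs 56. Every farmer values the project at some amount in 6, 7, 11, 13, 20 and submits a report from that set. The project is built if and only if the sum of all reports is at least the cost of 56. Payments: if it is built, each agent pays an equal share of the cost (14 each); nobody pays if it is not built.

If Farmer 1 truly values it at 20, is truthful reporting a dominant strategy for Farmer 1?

Check each profile of the others' reports and compare truth against every alternative report.
Others report (6, 11, 20): truth gives 6, best alternative gives 0.
Others report (6, 13, 20): truth gives 6, best alternative gives 0.
Others report (6, 20, 11): truth gives 6, best alternative gives 0.
Others report (6, 20, 13): truth gives 6, best alternative gives 0.
Others report (7, 11, 20): truth gives 6, best alternative gives 0.
Others report (7, 13, 20): truth gives 6, best alternative gives 0.
(Remaining 119 profiles checked similarly; truth is weakly best in each.)
In every case the truthful report is at least as good as any alternative, so it is a dominant strategy.

Yes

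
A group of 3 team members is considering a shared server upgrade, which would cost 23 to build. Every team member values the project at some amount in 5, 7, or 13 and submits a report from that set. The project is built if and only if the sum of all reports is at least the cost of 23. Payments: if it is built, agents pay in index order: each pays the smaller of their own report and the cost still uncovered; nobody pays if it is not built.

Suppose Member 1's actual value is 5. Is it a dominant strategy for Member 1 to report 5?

Check each profile of the others' reports and compare truth against every alternative report.
Others report (5, 13): truth gives 0, best alternative gives -2.
Others report (7, 13): truth gives 0, best alternative gives -2.
Others report (13, 5): truth gives 0, best alternative gives -2.
Others report (13, 7): truth gives 0, best alternative gives -2.
Others report (13, 13): truth gives 0, best alternative gives -2.
Others report (5, 5): truth gives 0, best alternative gives 0.
(Remaining 3 profiles checked similarly; truth is weakly best in each.)
In every case the truthful report is at least as good as any alternative, so it is a dominant strategy.

Yes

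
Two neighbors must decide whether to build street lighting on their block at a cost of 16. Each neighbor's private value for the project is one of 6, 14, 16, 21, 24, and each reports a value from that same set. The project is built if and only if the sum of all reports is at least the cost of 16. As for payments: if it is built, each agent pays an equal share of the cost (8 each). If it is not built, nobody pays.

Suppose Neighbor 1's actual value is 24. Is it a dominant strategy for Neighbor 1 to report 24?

Check each profile of the others' reports and compare truth against every alternative report.
Others report (6): truth gives 16, best alternative gives 16.
Others report (14): truth gives 16, best alternative gives 16.
Others report (16): truth gives 16, best alternative gives 16.
Others report (21): truth gives 16, best alternative gives 16.
Others report (24): truth gives 16, best alternative gives 16.
In every case the truthful report is at least as good as any alternative, so it is a dominant strategy.

Yes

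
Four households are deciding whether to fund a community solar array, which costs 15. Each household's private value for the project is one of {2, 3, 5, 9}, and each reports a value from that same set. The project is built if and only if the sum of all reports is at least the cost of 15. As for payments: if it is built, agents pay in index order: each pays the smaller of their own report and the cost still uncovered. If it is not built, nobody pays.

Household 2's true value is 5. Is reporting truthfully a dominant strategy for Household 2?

Consider the case where Household 1 reports 2, Household 3 reports 2 and Household 4 reports 9.
Truthful report 5: project built, pays 5, utility 5 - 5 = 0.
Report 2 instead: project built, pays 2, utility 5 - 2 = 3.
Since 3 > 0, reporting 2 is strictly better here, so truthful reporting is not dominant.

No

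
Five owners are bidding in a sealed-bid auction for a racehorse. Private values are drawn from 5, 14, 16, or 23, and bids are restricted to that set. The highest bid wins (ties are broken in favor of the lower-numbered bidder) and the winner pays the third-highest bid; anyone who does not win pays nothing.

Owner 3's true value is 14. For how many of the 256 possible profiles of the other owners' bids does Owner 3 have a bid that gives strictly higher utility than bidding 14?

Others bid (5, 5, 5, 16): truth gives 0; bid 16 gives 9 > 0. Violating.
Others bid (5, 5, 5, 23): truth gives 0; bid 23 gives 9 > 0. Violating.
Others bid (5, 5, 16, 5): truth gives 0; bid 16 gives 9 > 0. Violating.
Others bid (5, 5, 23, 5): truth gives 0; bid 23 gives 9 > 0. Violating.
Others bid (5, 5, 5, 5): truth gives 9; no alternative beats it.
Others bid (5, 5, 5, 14): truth gives 9; no alternative beats it.
(Checking all 256 profiles: 8 have a profitable deviation, 248 do not.)

8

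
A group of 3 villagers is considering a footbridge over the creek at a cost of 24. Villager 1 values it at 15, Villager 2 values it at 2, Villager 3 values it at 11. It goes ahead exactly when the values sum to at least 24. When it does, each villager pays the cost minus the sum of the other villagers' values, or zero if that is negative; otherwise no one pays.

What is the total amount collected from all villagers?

18

Total value 28 ≥ cost 24, so it is built.
Villager 1: others sum to 13; max(0, 24 - 13) = 11.
Villager 2: others sum to 26; max(0, 24 - 26) = 0.
Villager 3: others sum to 17; max(0, 24 - 17) = 7.
Total collected = 11 + 0 + 7 = 18.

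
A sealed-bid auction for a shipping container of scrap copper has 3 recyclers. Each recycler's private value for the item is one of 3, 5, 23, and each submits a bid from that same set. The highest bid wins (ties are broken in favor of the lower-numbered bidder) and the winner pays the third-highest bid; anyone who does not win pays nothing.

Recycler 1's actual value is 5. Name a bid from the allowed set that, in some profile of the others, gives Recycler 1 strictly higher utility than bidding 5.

Suppose Recycler 2 bids 3 and Recycler 3 bids 23.
Bid 5: loses, pays 0, utility 0.
Bid 23: wins, pays 3, utility 5 - 3 = 2.
So bidding 23 beats truth here (2 > 0).

23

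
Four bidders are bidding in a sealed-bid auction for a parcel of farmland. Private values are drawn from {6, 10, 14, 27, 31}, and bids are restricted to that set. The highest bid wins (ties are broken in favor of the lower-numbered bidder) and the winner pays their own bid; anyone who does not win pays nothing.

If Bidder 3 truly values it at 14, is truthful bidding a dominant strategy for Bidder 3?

Consider the case where Bidder 1 bids 6, Bidder 2 bids 6 and Bidder 4 bids 6.
Truthful bid 14: wins, pays 14, utility 14 - 14 = 0.
Bid 10 instead: wins, pays 10, utility 14 - 10 = 4.
Since 4 > 0, bidding 10 is strictly better here, so truthful bidding is not dominant.

No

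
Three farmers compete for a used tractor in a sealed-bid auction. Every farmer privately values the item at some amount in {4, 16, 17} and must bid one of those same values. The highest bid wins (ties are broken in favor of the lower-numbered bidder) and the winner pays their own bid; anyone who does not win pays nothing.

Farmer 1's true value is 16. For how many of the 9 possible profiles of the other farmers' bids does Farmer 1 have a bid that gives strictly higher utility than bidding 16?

Others bid (4, 4): truth gives 0; bid 4 gives 12 > 0. Violating.
Others bid (4, 16): truth gives 0; no alternative beats it.
Others bid (4, 17): truth gives 0; no alternative beats it.
(Checking all 9 profiles: 1 has a profitable deviation, 8 do not.)

1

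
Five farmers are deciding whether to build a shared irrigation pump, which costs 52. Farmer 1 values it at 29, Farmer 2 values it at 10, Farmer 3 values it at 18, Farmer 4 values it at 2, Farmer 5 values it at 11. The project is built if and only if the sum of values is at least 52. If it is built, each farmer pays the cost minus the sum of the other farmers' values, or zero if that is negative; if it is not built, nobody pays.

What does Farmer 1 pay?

Total value 70 ≥ cost 52, so the project is built.
The other farmers' values sum to 41.
Cost minus that sum is 52 - 41 = 11.

11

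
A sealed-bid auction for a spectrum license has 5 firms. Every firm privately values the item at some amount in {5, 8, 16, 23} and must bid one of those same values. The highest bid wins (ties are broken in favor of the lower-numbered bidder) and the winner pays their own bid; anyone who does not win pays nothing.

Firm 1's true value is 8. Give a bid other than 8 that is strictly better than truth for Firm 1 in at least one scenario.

5

Suppose Firm 2 bids 5, Firm 3 bids 5, Firm 4 bids 5 and Firm 5 bids 5.
Bid 8: wins, pays 8, utility 8 - 8 = 0.
Bid 5: wins, pays 5, utility 8 - 5 = 3.
So bidding 5 beats truth here (3 > 0).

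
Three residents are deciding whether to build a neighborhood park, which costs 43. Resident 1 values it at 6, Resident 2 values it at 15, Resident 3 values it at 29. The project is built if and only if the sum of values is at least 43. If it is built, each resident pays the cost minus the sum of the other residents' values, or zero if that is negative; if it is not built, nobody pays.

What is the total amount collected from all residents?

30

Total value 50 ≥ cost 43, so it is built.
Resident 1: others sum to 44; max(0, 43 - 44) = 0.
Resident 2: others sum to 35; max(0, 43 - 35) = 8.
Resident 3: others sum to 21; max(0, 43 - 21) = 22.
Total collected = 0 + 8 + 22 = 30.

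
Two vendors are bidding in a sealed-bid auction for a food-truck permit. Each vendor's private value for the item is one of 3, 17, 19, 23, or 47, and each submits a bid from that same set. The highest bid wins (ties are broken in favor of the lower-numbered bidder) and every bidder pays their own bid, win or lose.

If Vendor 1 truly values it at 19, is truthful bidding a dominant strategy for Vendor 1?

Consider the case where Vendor 2 bids 3.
Truthful bid 19: wins, pays 19, utility 19 - 19 = 0.
Bid 3 instead: wins, pays 3, utility 19 - 3 = 16.
Since 16 > 0, bidding 3 is strictly better here, so truthful bidding is not dominant.

No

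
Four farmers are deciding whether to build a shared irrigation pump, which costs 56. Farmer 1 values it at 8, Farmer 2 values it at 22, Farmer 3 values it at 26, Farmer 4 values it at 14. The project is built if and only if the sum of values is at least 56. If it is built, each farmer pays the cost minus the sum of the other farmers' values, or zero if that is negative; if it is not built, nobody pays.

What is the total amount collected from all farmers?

20

Total value 70 ≥ cost 56, so it is built.
Farmer 1: others sum to 62; max(0, 56 - 62) = 0.
Farmer 2: others sum to 48; max(0, 56 - 48) = 8.
Farmer 3: others sum to 44; max(0, 56 - 44) = 12.
Farmer 4: others sum to 56; max(0, 56 - 56) = 0.
Total collected = 0 + 8 + 12 + 0 = 20.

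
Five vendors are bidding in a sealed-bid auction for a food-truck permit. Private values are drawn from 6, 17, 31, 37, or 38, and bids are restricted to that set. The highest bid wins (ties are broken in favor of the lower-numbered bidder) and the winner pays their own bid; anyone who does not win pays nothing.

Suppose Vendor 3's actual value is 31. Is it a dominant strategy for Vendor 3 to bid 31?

No

Consider the case where Vendor 1 bids 6, Vendor 2 bids 6, Vendor 4 bids 6 and Vendor 5 bids 6.
Truthful bid 31: wins, pays 31, utility 31 - 31 = 0.
Bid 17 instead: wins, pays 17, utility 31 - 17 = 14.
Since 14 > 0, bidding 17 is strictly better here, so truthful bidding is not dominant.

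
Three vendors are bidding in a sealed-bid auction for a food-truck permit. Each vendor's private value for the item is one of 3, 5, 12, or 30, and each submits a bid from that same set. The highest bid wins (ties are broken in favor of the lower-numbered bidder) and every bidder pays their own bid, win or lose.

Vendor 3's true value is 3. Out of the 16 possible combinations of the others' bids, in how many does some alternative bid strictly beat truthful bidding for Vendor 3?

1

Others bid (3, 3): truth gives -3; bid 5 gives -2 > -3. Violating.
Others bid (3, 5): truth gives -3; no alternative beats it.
Others bid (3, 12): truth gives -3; no alternative beats it.
(Checking all 16 profiles: 1 has a profitable deviation, 15 do not.)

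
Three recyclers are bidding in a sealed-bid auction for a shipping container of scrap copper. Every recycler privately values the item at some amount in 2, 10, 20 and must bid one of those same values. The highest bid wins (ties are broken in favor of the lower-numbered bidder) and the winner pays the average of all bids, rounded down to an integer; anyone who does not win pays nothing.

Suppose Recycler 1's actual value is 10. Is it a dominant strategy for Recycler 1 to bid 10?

Consider the case where Recycler 2 bids 2 and Recycler 3 bids 2.
Truthful bid 10: wins, pays 4, utility 10 - 4 = 6.
Bid 2 instead: wins, pays 2, utility 10 - 2 = 8.
Since 8 > 6, bidding 2 is strictly better here, so truthful bidding is not dominant.

No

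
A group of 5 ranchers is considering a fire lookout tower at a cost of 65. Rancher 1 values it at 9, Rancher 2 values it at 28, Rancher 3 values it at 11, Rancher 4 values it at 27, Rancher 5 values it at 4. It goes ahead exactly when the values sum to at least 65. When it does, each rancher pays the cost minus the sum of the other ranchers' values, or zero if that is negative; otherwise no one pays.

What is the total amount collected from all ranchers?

27

Total value 79 ≥ cost 65, so it is built.
Rancher 1: others sum to 70; max(0, 65 - 70) = 0.
Rancher 2: others sum to 51; max(0, 65 - 51) = 14.
Rancher 3: others sum to 68; max(0, 65 - 68) = 0.
Rancher 4: others sum to 52; max(0, 65 - 52) = 13.
Rancher 5: others sum to 75; max(0, 65 - 75) = 0.
Total collected = 0 + 14 + 0 + 13 + 0 = 27.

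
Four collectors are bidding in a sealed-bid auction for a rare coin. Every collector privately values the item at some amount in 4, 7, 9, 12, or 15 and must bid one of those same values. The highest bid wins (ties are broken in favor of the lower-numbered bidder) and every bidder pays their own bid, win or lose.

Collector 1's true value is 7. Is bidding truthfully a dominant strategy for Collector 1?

No

Consider the case where Collector 2 bids 4, Collector 3 bids 4 and Collector 4 bids 4.
Truthful bid 7: wins, pays 7, utility 7 - 7 = 0.
Bid 4 instead: wins, pays 4, utility 7 - 4 = 3.
Since 3 > 0, bidding 4 is strictly better here, so truthful bidding is not dominant.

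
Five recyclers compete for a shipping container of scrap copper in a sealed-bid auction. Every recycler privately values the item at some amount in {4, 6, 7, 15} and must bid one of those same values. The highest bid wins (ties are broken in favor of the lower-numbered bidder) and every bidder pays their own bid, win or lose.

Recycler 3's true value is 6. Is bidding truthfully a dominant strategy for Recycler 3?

Consider the case where Recycler 1 bids 4, Recycler 2 bids 4, Recycler 4 bids 4 and Recycler 5 bids 7.
Truthful bid 6: loses but pays 6, utility -6.
Bid 4 instead: loses but pays 4, utility -4.
Since -4 > -6, bidding 4 is strictly better here, so truthful bidding is not dominant.

No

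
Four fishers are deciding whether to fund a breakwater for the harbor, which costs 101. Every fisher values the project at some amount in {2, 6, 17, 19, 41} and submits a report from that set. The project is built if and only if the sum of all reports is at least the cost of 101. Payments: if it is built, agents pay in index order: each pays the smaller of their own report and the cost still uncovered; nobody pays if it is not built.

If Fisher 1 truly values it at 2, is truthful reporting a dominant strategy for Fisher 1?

Check each profile of the others' reports and compare truth against every alternative report.
Others report (17, 41, 41): truth gives 0, best alternative gives -4.
Others report (19, 41, 41): truth gives 0, best alternative gives -4.
Others report (41, 17, 41): truth gives 0, best alternative gives -4.
Others report (41, 19, 41): truth gives 0, best alternative gives -4.
Others report (41, 41, 17): truth gives 0, best alternative gives -4.
Others report (41, 41, 19): truth gives 0, best alternative gives -4.
(Remaining 119 profiles checked similarly; truth is weakly best in each.)
In every case the truthful report is at least as good as any alternative, so it is a dominant strategy.

Yes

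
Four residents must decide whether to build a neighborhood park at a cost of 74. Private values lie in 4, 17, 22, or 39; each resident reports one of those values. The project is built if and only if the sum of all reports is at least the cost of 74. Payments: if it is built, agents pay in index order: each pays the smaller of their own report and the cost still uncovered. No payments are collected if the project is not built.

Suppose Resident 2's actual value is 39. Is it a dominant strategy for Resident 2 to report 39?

No

Consider the case where Resident 1 reports 4, Resident 3 reports 17 and Resident 4 reports 39.
Truthful report 39: project built, pays 39, utility 39 - 39 = 0.
Report 17 instead: project built, pays 17, utility 39 - 17 = 22.
Since 22 > 0, reporting 17 is strictly better here, so truthful reporting is not dominant.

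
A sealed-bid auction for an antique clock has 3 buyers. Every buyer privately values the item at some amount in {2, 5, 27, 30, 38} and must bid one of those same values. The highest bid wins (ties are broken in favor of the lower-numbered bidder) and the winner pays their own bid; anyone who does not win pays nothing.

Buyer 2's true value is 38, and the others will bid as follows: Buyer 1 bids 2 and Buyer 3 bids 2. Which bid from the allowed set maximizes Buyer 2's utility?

5

Bid 2: loses, pays 0, utility 0.
Bid 5: wins, pays 5, utility 38 - 5 = 33.
Bid 27: wins, pays 27, utility 38 - 27 = 11.
Bid 30: wins, pays 30, utility 38 - 30 = 8.
Bid 38: wins, pays 38, utility 38 - 38 = 0.
The best choice is 5 with utility 33.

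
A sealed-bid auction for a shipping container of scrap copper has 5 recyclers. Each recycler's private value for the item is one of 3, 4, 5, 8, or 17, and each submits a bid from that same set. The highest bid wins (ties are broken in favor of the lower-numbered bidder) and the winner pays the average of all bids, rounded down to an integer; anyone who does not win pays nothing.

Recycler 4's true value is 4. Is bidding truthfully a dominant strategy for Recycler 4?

Consider the case where Recycler 1 bids 3, Recycler 2 bids 3, Recycler 3 bids 3 and Recycler 5 bids 5.
Truthful bid 4: loses, pays 0, utility 0.
Bid 5 instead: wins, pays 3, utility 4 - 3 = 1.
Since 1 > 0, bidding 5 is strictly better here, so truthful bidding is not dominant.

No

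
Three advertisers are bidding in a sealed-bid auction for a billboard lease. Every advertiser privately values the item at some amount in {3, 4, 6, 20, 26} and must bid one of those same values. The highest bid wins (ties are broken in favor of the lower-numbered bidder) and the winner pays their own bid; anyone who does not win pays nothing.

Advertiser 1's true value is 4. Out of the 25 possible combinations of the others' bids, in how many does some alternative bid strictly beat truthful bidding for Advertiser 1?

Others bid (3, 3): truth gives 0; bid 3 gives 1 > 0. Violating.
Others bid (3, 4): truth gives 0; no alternative beats it.
Others bid (3, 6): truth gives 0; no alternative beats it.
(Checking all 25 profiles: 1 has a profitable deviation, 24 do not.)

1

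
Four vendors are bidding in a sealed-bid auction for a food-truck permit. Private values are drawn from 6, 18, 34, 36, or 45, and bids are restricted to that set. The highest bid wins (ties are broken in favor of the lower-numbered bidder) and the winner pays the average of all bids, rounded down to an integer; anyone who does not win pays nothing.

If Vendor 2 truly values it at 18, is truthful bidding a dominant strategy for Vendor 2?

Consider the case where Vendor 1 bids 18, Vendor 3 bids 6 and Vendor 4 bids 6.
Truthful bid 18: loses, pays 0, utility 0.
Bid 34 instead: wins, pays 16, utility 18 - 16 = 2.
Since 2 > 0, bidding 34 is strictly better here, so truthful bidding is not dominant.

No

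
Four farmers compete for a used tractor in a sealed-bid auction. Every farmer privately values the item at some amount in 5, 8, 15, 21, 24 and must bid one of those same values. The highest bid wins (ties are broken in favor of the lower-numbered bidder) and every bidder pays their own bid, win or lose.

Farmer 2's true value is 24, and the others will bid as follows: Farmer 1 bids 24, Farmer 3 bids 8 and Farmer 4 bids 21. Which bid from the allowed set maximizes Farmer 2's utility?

Bid 5: loses but pays 5, utility -5.
Bid 8: loses but pays 8, utility -8.
Bid 15: loses but pays 15, utility -15.
Bid 21: loses but pays 21, utility -21.
Bid 24: loses but pays 24, utility -24.
The best choice is 5 with utility -5.

5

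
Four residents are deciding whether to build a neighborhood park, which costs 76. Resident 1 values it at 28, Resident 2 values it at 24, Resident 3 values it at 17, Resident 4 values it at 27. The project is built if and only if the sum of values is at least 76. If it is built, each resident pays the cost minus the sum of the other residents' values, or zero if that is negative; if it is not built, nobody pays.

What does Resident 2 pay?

4

Total value 96 ≥ cost 76, so the project is built.
The other residents' values sum to 72.
Cost minus that sum is 76 - 72 = 4.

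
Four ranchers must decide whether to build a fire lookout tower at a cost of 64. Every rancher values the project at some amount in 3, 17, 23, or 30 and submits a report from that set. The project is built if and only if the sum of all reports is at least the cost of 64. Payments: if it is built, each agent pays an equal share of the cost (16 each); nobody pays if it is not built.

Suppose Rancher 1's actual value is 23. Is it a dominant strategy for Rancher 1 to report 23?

Consider the case where Rancher 2 reports 3, Rancher 3 reports 3 and Rancher 4 reports 30.
Truthful report 23: project not built, utility 0.
Report 30 instead: project built, pays 16, utility 23 - 16 = 7.
Since 7 > 0, reporting 30 is strictly better here, so truthful reporting is not dominant.

No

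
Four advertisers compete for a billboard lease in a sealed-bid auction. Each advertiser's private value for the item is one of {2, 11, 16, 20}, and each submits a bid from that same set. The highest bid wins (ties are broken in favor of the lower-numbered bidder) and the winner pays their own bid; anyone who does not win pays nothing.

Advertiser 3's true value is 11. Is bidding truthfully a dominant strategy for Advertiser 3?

Check each profile of the others' bids and compare truth against every alternative bid.
Others bid (2, 2, 2): truth gives 0, best alternative gives 0.
Others bid (2, 2, 11): truth gives 0, best alternative gives 0.
Others bid (2, 2, 16): truth gives 0, best alternative gives 0.
Others bid (2, 2, 20): truth gives 0, best alternative gives 0.
Others bid (2, 11, 2): truth gives 0, best alternative gives 0.
Others bid (2, 11, 11): truth gives 0, best alternative gives 0.
(Remaining 58 profiles checked similarly; truth is weakly best in each.)
In every case the truthful bid is at least as good as any alternative, so it is a dominant strategy.

Yes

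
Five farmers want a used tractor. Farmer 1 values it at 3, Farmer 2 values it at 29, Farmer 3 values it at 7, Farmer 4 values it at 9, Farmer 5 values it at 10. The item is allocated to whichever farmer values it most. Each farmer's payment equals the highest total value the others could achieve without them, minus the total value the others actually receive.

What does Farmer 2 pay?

10

Farmer 2 has the highest value and receives the item.
Without Farmer 2, the item would go to the next-highest value, 10, so the others could achieve 10.
With Farmer 2 present and winning, the others receive nothing, so their total is 0.
Payment = 10 - 0 = 10.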